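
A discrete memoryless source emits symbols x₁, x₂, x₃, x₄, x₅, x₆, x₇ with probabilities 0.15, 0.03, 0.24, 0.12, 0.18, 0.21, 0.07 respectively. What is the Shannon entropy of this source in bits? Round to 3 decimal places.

H = −Σ pᵢ log₂ pᵢ.
−0.15·log₂(0.15) = 0.4105
−0.03·log₂(0.03) = 0.1518
−0.24·log₂(0.24) = 0.4941
−0.12·log₂(0.12) = 0.3671
−0.18·log₂(0.18) = 0.4453
−0.21·log₂(0.21) = 0.4728
−0.07·log₂(0.07) = 0.2686
Sum ≈ 2.6102 → 2.610 bits.

2.610 bits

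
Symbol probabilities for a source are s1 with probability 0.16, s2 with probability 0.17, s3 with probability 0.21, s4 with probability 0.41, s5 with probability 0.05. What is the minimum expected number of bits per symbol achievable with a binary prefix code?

Repeatedly combine the two least-probable nodes; the expected code length is the sum of the merged weights.
merge 1/20 + 4/25 → 21/100
merge 17/100 + 21/100 → 19/50
merge 21/100 + 19/50 → 59/100
merge 41/100 + 59/100 → 1
L = 21/100 + 19/50 + 59/100 + 1 = 109/50 = 2.18 bits/symbol.

2.18 bits/symbol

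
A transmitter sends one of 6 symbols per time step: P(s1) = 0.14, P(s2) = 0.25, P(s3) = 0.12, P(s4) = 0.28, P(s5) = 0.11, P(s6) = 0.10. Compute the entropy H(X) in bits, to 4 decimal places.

H = −Σ pᵢ log₂ pᵢ.
−0.14·log₂(0.14) = 0.3971
−0.25·log₂(0.25) = 0.5000
−0.12·log₂(0.12) = 0.3671
−0.28·log₂(0.28) = 0.5142
−0.11·log₂(0.11) = 0.3503
−0.10·log₂(0.10) = 0.3322
Sum ≈ 2.4609 → 2.4609 bits.

2.4609 bits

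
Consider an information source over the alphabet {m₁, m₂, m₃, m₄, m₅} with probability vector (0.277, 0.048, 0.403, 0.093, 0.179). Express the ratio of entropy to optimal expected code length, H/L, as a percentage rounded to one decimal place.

Entropy H = −Σ p log₂ p ≈ 2.0146 bits.
Huffman merges: 6/125+93/1000→141/1000; 141/1000+179/1000→8/25; 277/1000+8/25→597/1000; 403/1000+597/1000→1. L = 1029/500 ≈ 2.0580.
Efficiency = H/L = 2.0146/2.0580 = 97.9%.

97.9%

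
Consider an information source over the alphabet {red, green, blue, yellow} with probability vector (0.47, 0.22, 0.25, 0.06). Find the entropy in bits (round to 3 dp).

1.736 bits

H = −Σ pᵢ log₂ pᵢ.
−0.47·log₂(0.47) = 0.5120
−0.22·log₂(0.22) = 0.4806
−0.25·log₂(0.25) = 0.5000
−0.06·log₂(0.06) = 0.2435
Sum ≈ 1.7361 → 1.736 bits.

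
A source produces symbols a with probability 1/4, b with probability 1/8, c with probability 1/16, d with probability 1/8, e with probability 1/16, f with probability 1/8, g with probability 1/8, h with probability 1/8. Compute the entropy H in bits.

2.875 bits

Each probability is a power of 1/2, so log₂(1/p) is an integer.
H = Σ p·log₂(1/p) = 1/4·2 + 1/8·3 + 1/16·4 + 1/8·3 + 1/16·4 + 1/8·3 + 1/8·3 + 1/8·3 = 2.875 bits.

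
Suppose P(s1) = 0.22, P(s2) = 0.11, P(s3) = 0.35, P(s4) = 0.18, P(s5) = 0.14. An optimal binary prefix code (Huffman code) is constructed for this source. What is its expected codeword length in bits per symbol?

2.25 bits/symbol

Repeatedly combine the two least-probable nodes; the expected code length is the sum of the merged weights.
merge 11/100 + 7/50 → 1/4
merge 9/50 + 11/50 → 2/5
merge 1/4 + 7/20 → 3/5
merge 2/5 + 3/5 → 1
L = 1/4 + 2/5 + 3/5 + 1 = 9/4 = 2.25 bits/symbol.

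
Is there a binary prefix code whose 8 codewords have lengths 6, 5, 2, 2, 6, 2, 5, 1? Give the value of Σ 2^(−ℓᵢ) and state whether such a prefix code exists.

1.34375; no

With common denominator 2^6 = 64: Σ 2^(−ℓᵢ) = 1/64 + 2/64 + 16/64 + 16/64 + 1/64 + 16/64 + 2/64 + 32/64 = 86/64 = 1.34375.
Kraft's inequality requires Σ ≤ 1; here Σ = 1.34375 > 1, so no such prefix code exists.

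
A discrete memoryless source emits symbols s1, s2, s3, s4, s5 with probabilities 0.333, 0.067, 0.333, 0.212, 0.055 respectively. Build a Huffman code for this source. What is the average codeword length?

2.122 bits/symbol

Repeatedly combine the two least-probable nodes; the expected code length is the sum of the merged weights.
merge 11/200 + 67/1000 → 61/500
merge 61/500 + 53/250 → 167/500
merge 333/1000 + 333/1000 → 333/500
merge 167/500 + 333/500 → 1
L = 61/500 + 167/500 + 333/500 + 1 = 1061/500 = 2.122 bits/symbol.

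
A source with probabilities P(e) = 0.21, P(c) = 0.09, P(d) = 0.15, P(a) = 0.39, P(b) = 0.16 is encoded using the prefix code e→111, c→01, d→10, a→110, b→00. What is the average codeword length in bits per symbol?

2.6 bits/symbol

L̄ = Σ pᵢ·ℓᵢ = 0.21·3 + 0.09·2 + 0.15·2 + 0.39·3 + 0.16·2 = 2.6 bits/symbol.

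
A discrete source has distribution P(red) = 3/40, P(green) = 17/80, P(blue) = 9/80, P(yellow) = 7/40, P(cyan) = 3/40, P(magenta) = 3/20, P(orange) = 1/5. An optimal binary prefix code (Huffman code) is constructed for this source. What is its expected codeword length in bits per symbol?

Repeatedly combine the two least-probable nodes; the expected code length is the sum of the merged weights.
merge 3/40 + 3/40 → 3/20
merge 9/80 + 3/20 → 21/80
merge 3/20 + 7/40 → 13/40
merge 1/5 + 17/80 → 33/80
merge 21/80 + 13/40 → 47/80
merge 33/80 + 47/80 → 1
L = 3/20 + 21/80 + 13/40 + 33/80 + 47/80 + 1 = 219/80 = 2.7375 bits/symbol.

2.7375 bits/symbol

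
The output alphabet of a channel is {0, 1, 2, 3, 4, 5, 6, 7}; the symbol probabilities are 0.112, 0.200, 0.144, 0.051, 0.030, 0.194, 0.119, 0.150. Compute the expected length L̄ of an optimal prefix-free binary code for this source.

Repeatedly combine the two least-probable nodes; the expected code length is the sum of the merged weights.
merge 3/100 + 51/1000 → 81/1000
merge 81/1000 + 14/125 → 193/1000
merge 119/1000 + 18/125 → 263/1000
merge 3/20 + 193/1000 → 343/1000
merge 97/500 + 1/5 → 197/500
merge 263/1000 + 343/1000 → 303/500
merge 197/500 + 303/500 → 1
L = 81/1000 + 193/1000 + 263/1000 + 343/1000 + 197/500 + 303/500 + 1 = 72/25 = 2.88 bits/symbol.

2.88 bits/symbol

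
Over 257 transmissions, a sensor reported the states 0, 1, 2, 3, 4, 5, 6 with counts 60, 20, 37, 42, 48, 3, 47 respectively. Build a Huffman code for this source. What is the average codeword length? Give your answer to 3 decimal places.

Probabilities are the counts divided by 257.
Repeatedly combine the two least-probable nodes; the expected code length is the sum of the merged weights.
merge 3/257 + 20/257 → 23/257
merge 23/257 + 37/257 → 60/257
merge 42/257 + 47/257 → 89/257
merge 48/257 + 60/257 → 108/257
merge 60/257 + 89/257 → 149/257
merge 108/257 + 149/257 → 1
L = 23/257 + 60/257 + 89/257 + 108/257 + 149/257 + 1 = 686/257 ≈ 2.669 bits/symbol.

2.669 bits/symbol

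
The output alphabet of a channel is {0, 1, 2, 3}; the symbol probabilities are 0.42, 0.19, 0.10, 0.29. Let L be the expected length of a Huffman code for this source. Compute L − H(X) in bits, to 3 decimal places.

0.039 bits

Entropy H = −Σ p log₂ p ≈ 1.8310 bits.
Huffman merges: 1/10+19/100→29/100; 29/100+29/100→29/50; 21/50+29/50→1. L = 187/100 ≈ 1.8700.
L − H = 1.8700 − 1.8310 = 0.039 bits.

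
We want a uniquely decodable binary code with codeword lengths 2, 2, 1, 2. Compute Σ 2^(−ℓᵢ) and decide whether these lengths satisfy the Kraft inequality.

1.25; no

With common denominator 2^2 = 4: Σ 2^(−ℓᵢ) = 1/4 + 1/4 + 2/4 + 1/4 = 5/4 = 1.25.
Kraft's inequality requires Σ ≤ 1; here Σ = 1.25 > 1, so no such prefix code exists.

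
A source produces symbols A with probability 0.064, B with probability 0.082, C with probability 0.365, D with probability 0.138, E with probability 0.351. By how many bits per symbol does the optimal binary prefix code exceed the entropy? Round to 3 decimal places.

0.060 bits

Entropy H = −Σ p log₂ p ≈ 2.0049 bits.
Huffman merges: 8/125+41/500→73/500; 69/500+73/500→71/250; 71/250+351/1000→127/200; 73/200+127/200→1. L = 413/200 ≈ 2.0650.
L − H = 2.0650 − 2.0049 = 0.060 bits.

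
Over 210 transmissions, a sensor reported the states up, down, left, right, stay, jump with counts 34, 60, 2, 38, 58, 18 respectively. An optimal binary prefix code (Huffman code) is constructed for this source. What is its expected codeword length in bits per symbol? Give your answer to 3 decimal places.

Probabilities are the counts divided by 210.
Repeatedly combine the two least-probable nodes; the expected code length is the sum of the merged weights.
merge 1/105 + 3/35 → 2/21
merge 2/21 + 17/105 → 9/35
merge 19/105 + 9/35 → 46/105
merge 29/105 + 2/7 → 59/105
merge 46/105 + 59/105 → 1
L = 2/21 + 9/35 + 46/105 + 59/105 + 1 = 247/105 ≈ 2.352 bits/symbol.

2.352 bits/symbol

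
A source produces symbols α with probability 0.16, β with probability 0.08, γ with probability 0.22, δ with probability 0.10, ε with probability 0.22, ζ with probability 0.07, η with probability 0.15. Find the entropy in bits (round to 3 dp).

H = −Σ pᵢ log₂ pᵢ.
−0.16·log₂(0.16) = 0.4230
−0.08·log₂(0.08) = 0.2915
−0.22·log₂(0.22) = 0.4806
−0.10·log₂(0.10) = 0.3322
−0.22·log₂(0.22) = 0.4806
−0.07·log₂(0.07) = 0.2686
−0.15·log₂(0.15) = 0.4105
Sum ≈ 2.6870 → 2.687 bits.

2.687 bits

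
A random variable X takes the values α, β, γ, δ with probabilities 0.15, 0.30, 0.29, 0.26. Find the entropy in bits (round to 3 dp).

H = −Σ pᵢ log₂ pᵢ.
−0.15·log₂(0.15) = 0.4105
−0.30·log₂(0.30) = 0.5211
−0.29·log₂(0.29) = 0.5179
−0.26·log₂(0.26) = 0.5053
Sum ≈ 1.9548 → 1.955 bits.

1.955 bits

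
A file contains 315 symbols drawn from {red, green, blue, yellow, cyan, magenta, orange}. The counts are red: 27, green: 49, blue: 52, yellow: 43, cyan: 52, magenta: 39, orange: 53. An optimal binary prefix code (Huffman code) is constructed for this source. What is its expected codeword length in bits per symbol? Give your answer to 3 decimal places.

Probabilities are the counts divided by 315.
Repeatedly combine the two least-probable nodes; the expected code length is the sum of the merged weights.
merge 3/35 + 13/105 → 22/105
merge 43/315 + 7/45 → 92/315
merge 52/315 + 52/315 → 104/315
merge 53/315 + 22/105 → 17/45
merge 92/315 + 104/315 → 28/45
merge 17/45 + 28/45 → 1
L = 22/105 + 92/315 + 104/315 + 17/45 + 28/45 + 1 = 892/315 ≈ 2.832 bits/symbol.

2.832 bits/symbol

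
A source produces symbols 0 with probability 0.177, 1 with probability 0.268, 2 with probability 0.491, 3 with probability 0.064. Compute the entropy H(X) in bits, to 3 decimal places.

H = −Σ pᵢ log₂ pᵢ.
−0.177·log₂(0.177) = 0.4422
−0.268·log₂(0.268) = 0.5091
−0.491·log₂(0.491) = 0.5039
−0.064·log₂(0.064) = 0.2538
Sum ≈ 1.7090 → 1.709 bits.

1.709 bits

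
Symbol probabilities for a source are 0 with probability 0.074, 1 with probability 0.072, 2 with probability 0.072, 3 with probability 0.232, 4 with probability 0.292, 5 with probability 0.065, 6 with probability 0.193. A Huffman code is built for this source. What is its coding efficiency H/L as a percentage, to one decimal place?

Entropy H = −Σ p log₂ p ≈ 2.5465 bits.
Huffman merges: 13/200+9/125→137/1000; 9/125+37/500→73/500; 137/1000+73/500→283/1000; 193/1000+29/125→17/40; 283/1000+73/250→23/40; 17/40+23/40→1. L = 1283/500 ≈ 2.5660.
Efficiency = H/L = 2.5465/2.5660 = 99.2%.

99.2%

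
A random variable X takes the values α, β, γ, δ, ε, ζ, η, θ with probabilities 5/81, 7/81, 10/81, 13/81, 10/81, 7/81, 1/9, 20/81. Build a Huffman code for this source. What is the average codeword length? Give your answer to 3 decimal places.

Repeatedly combine the two least-probable nodes; the expected code length is the sum of the merged weights.
merge 5/81 + 7/81 → 4/27
merge 7/81 + 1/9 → 16/81
merge 10/81 + 10/81 → 20/81
merge 4/27 + 13/81 → 25/81
merge 16/81 + 20/81 → 4/9
merge 20/81 + 25/81 → 5/9
merge 4/9 + 5/9 → 1
L = 4/27 + 16/81 + 20/81 + 25/81 + 4/9 + 5/9 + 1 = 235/81 ≈ 2.901 bits/symbol.

2.901 bits/symbol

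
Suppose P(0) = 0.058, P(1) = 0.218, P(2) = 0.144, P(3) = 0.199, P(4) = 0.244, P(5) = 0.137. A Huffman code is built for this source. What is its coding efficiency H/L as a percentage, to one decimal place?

97.6%

Entropy H = −Σ p log₂ p ≈ 2.4729 bits.
Huffman merges: 29/500+137/1000→39/200; 18/125+39/200→339/1000; 199/1000+109/500→417/1000; 61/250+339/1000→583/1000; 417/1000+583/1000→1. L = 1267/500 ≈ 2.5340.
Efficiency = H/L = 2.4729/2.5340 = 97.6%.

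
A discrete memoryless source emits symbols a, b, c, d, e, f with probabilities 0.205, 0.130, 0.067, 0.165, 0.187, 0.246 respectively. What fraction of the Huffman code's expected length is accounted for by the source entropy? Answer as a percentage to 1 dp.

97.7%

Entropy H = −Σ p log₂ p ≈ 2.4916 bits.
Huffman merges: 67/1000+13/100→197/1000; 33/200+187/1000→44/125; 197/1000+41/200→201/500; 123/500+44/125→299/500; 201/500+299/500→1. L = 2549/1000 ≈ 2.5490.
Efficiency = H/L = 2.4916/2.5490 = 97.7%.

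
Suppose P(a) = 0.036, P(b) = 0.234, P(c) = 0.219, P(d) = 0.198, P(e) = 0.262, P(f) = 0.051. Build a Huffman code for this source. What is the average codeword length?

Repeatedly combine the two least-probable nodes; the expected code length is the sum of the merged weights.
merge 9/250 + 51/1000 → 87/1000
merge 87/1000 + 99/500 → 57/200
merge 219/1000 + 117/500 → 453/1000
merge 131/500 + 57/200 → 547/1000
merge 453/1000 + 547/1000 → 1
L = 87/1000 + 57/200 + 453/1000 + 547/1000 + 1 = 593/250 = 2.372 bits/symbol.

2.372 bits/symbol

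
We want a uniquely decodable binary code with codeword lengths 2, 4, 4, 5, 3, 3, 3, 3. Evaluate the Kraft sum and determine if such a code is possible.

With common denominator 2^5 = 32: Σ 2^(−ℓᵢ) = 8/32 + 2/32 + 2/32 + 1/32 + 4/32 + 4/32 + 4/32 + 4/32 = 29/32 = 0.90625.
Kraft's inequality requires Σ ≤ 1; here Σ = 0.90625 ≤ 1, so such a prefix code exists.

0.90625; yes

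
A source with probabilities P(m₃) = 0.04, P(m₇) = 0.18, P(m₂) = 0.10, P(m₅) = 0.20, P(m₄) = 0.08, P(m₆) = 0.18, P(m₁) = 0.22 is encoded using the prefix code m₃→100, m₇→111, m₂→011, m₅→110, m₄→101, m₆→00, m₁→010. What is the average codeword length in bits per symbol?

2.82 bits/symbol

L̄ = Σ pᵢ·ℓᵢ = 0.04·3 + 0.18·3 + 0.10·3 + 0.20·3 + 0.08·3 + 0.18·2 + 0.22·3 = 2.82 bits/symbol.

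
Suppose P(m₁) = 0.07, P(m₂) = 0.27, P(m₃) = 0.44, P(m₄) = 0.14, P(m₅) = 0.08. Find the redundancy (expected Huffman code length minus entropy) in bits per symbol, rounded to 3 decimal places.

0.012 bits

Entropy H = −Σ p log₂ p ≈ 1.9883 bits.
Huffman merges: 7/100+2/25→3/20; 7/50+3/20→29/100; 27/100+29/100→14/25; 11/25+14/25→1. L = 2 ≈ 2.0000.
L − H = 2.0000 − 1.9883 = 0.012 bits.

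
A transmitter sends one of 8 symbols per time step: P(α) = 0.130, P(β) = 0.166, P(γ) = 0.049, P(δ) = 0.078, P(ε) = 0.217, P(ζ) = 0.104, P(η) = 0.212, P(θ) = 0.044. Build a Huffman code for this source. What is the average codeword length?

2.835 bits/symbol

Repeatedly combine the two least-probable nodes; the expected code length is the sum of the merged weights.
merge 11/250 + 49/1000 → 93/1000
merge 39/500 + 93/1000 → 171/1000
merge 13/125 + 13/100 → 117/500
merge 83/500 + 171/1000 → 337/1000
merge 53/250 + 217/1000 → 429/1000
merge 117/500 + 337/1000 → 571/1000
merge 429/1000 + 571/1000 → 1
L = 93/1000 + 171/1000 + 117/500 + 337/1000 + 429/1000 + 571/1000 + 1 = 567/200 = 2.835 bits/symbol.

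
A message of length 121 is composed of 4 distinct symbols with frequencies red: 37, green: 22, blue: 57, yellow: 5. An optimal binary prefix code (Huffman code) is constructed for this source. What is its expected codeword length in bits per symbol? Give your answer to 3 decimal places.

1.752 bits/symbol

Probabilities are the counts divided by 121.
Repeatedly combine the two least-probable nodes; the expected code length is the sum of the merged weights.
merge 5/121 + 2/11 → 27/121
merge 27/121 + 37/121 → 64/121
merge 57/121 + 64/121 → 1
L = 27/121 + 64/121 + 1 = 212/121 ≈ 1.752 bits/symbol.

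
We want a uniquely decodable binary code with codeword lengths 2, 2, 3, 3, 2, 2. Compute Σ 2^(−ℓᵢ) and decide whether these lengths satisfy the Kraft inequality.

1.25; no

With common denominator 2^3 = 8: Σ 2^(−ℓᵢ) = 2/8 + 2/8 + 1/8 + 1/8 + 2/8 + 2/8 = 10/8 = 1.25.
Kraft's inequality requires Σ ≤ 1; here Σ = 1.25 > 1, so no such prefix code exists.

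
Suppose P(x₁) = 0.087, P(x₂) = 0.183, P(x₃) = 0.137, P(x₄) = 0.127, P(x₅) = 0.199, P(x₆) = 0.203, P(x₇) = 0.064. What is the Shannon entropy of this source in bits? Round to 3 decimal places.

H = −Σ pᵢ log₂ pᵢ.
−0.087·log₂(0.087) = 0.3065
−0.183·log₂(0.183) = 0.4484
−0.137·log₂(0.137) = 0.3929
−0.127·log₂(0.127) = 0.3781
−0.199·log₂(0.199) = 0.4635
−0.203·log₂(0.203) = 0.4670
−0.064·log₂(0.064) = 0.2538
Sum ≈ 2.7101 → 2.710 bits.

2.710 bits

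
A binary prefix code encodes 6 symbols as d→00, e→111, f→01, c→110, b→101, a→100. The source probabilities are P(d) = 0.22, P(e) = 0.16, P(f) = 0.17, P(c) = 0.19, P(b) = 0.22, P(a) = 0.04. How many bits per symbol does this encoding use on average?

2.61 bits/symbol

L̄ = Σ pᵢ·ℓᵢ = 0.22·2 + 0.16·3 + 0.17·2 + 0.19·3 + 0.22·3 + 0.04·3 = 2.61 bits/symbol.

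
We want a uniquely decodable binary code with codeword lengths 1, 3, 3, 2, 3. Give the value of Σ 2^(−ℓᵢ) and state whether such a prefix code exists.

1.125; no

With common denominator 2^3 = 8: Σ 2^(−ℓᵢ) = 4/8 + 1/8 + 1/8 + 2/8 + 1/8 = 9/8 = 1.125.
Kraft's inequality requires Σ ≤ 1; here Σ = 1.125 > 1, so no such prefix code exists.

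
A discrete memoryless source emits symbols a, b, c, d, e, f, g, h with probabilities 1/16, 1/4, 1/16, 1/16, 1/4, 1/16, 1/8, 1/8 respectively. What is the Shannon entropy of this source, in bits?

Each probability is a power of 1/2, so log₂(1/p) is an integer.
H = Σ p·log₂(1/p) = 1/16·4 + 1/4·2 + 1/16·4 + 1/16·4 + 1/4·2 + 1/16·4 + 1/8·3 + 1/8·3 = 2.75 bits.

2.75 bits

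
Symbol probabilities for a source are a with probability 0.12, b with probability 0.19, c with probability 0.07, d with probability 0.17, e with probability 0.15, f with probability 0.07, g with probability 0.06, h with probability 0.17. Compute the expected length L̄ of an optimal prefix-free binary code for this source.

2.94 bits/symbol

Repeatedly combine the two least-probable nodes; the expected code length is the sum of the merged weights.
merge 3/50 + 7/100 → 13/100
merge 7/100 + 3/25 → 19/100
merge 13/100 + 3/20 → 7/25
merge 17/100 + 17/100 → 17/50
merge 19/100 + 19/100 → 19/50
merge 7/25 + 17/50 → 31/50
merge 19/50 + 31/50 → 1
L = 13/100 + 19/100 + 7/25 + 17/50 + 19/50 + 31/50 + 1 = 147/50 = 2.94 bits/symbol.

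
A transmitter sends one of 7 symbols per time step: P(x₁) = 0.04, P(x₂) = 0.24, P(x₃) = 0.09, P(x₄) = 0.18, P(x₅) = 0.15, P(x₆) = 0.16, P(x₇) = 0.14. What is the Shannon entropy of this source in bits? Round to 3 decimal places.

H = −Σ pᵢ log₂ pᵢ.
−0.04·log₂(0.04) = 0.1858
−0.24·log₂(0.24) = 0.4941
−0.09·log₂(0.09) = 0.3127
−0.18·log₂(0.18) = 0.4453
−0.15·log₂(0.15) = 0.4105
−0.16·log₂(0.16) = 0.4230
−0.14·log₂(0.14) = 0.3971
Sum ≈ 2.6685 → 2.669 bits.

2.669 bits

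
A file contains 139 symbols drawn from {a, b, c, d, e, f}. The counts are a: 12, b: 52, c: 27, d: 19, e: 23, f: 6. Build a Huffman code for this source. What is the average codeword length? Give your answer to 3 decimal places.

2.381 bits/symbol

Probabilities are the counts divided by 139.
Repeatedly combine the two least-probable nodes; the expected code length is the sum of the merged weights.
merge 6/139 + 12/139 → 18/139
merge 18/139 + 19/139 → 37/139
merge 23/139 + 27/139 → 50/139
merge 37/139 + 50/139 → 87/139
merge 52/139 + 87/139 → 1
L = 18/139 + 37/139 + 50/139 + 87/139 + 1 = 331/139 ≈ 2.381 bits/symbol.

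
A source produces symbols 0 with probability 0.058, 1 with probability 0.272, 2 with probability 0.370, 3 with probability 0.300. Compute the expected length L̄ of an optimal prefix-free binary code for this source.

1.96 bits/symbol

Repeatedly combine the two least-probable nodes; the expected code length is the sum of the merged weights.
merge 29/500 + 34/125 → 33/100
merge 3/10 + 33/100 → 63/100
merge 37/100 + 63/100 → 1
L = 33/100 + 63/100 + 1 = 49/25 = 1.96 bits/symbol.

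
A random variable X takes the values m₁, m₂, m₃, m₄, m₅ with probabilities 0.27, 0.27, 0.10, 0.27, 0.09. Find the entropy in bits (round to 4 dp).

H = −Σ pᵢ log₂ pᵢ.
−0.27·log₂(0.27) = 0.5100
−0.27·log₂(0.27) = 0.5100
−0.10·log₂(0.10) = 0.3322
−0.27·log₂(0.27) = 0.5100
−0.09·log₂(0.09) = 0.3127
Sum ≈ 2.1749 → 2.1749 bits.

2.1749 bits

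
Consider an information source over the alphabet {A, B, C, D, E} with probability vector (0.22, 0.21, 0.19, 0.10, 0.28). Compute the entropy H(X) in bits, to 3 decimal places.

H = −Σ pᵢ log₂ pᵢ.
−0.22·log₂(0.22) = 0.4806
−0.21·log₂(0.21) = 0.4728
−0.19·log₂(0.19) = 0.4552
−0.10·log₂(0.10) = 0.3322
−0.28·log₂(0.28) = 0.5142
Sum ≈ 2.2550 → 2.255 bits.

2.255 bits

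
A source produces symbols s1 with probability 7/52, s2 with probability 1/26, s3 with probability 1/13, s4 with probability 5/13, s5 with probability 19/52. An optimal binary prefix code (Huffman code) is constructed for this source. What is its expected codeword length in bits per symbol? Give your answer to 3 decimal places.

Repeatedly combine the two least-probable nodes; the expected code length is the sum of the merged weights.
merge 1/26 + 1/13 → 3/26
merge 3/26 + 7/52 → 1/4
merge 1/4 + 19/52 → 8/13
merge 5/13 + 8/13 → 1
L = 3/26 + 1/4 + 8/13 + 1 = 103/52 ≈ 1.981 bits/symbol.

1.981 bits/symbol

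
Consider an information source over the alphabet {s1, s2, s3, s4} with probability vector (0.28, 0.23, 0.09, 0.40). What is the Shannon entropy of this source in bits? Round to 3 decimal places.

H = −Σ pᵢ log₂ pᵢ.
−0.28·log₂(0.28) = 0.5142
−0.23·log₂(0.23) = 0.4877
−0.09·log₂(0.09) = 0.3127
−0.40·log₂(0.40) = 0.5288
Sum ≈ 1.8433 → 1.843 bits.

1.843 bits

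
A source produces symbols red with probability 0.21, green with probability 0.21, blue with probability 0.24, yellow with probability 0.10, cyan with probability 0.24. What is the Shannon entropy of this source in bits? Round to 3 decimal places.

H = −Σ pᵢ log₂ pᵢ.
−0.21·log₂(0.21) = 0.4728
−0.21·log₂(0.21) = 0.4728
−0.24·log₂(0.24) = 0.4941
−0.10·log₂(0.10) = 0.3322
−0.24·log₂(0.24) = 0.4941
Sum ≈ 2.2661 → 2.266 bits.

2.266 bits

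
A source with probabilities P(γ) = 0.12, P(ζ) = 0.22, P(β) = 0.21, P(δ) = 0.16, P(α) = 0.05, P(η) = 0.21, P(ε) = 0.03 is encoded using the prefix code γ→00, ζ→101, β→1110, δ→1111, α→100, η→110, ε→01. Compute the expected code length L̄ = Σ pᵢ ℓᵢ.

L̄ = Σ pᵢ·ℓᵢ = 0.12·2 + 0.22·3 + 0.21·4 + 0.16·4 + 0.05·3 + 0.21·3 + 0.03·2 = 3.22 bits/symbol.

3.22 bits/symbol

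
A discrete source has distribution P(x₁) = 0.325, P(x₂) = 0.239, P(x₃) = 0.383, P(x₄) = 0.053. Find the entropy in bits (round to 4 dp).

1.7754 bits

H = −Σ pᵢ log₂ pᵢ.
−0.325·log₂(0.325) = 0.5270
−0.239·log₂(0.239) = 0.4935
−0.383·log₂(0.383) = 0.5303
−0.053·log₂(0.053) = 0.2246
Sum ≈ 1.7754 → 1.7754 bits.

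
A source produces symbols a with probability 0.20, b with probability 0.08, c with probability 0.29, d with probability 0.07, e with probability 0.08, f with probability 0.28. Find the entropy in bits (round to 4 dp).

2.3481 bits

H = −Σ pᵢ log₂ pᵢ.
−0.20·log₂(0.20) = 0.4644
−0.08·log₂(0.08) = 0.2915
−0.29·log₂(0.29) = 0.5179
−0.07·log₂(0.07) = 0.2686
−0.08·log₂(0.08) = 0.2915
−0.28·log₂(0.28) = 0.5142
Sum ≈ 2.3481 → 2.3481 bits.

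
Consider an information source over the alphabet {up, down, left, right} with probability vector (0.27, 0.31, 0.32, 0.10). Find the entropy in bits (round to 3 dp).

1.892 bits

H = −Σ pᵢ log₂ pᵢ.
−0.27·log₂(0.27) = 0.5100
−0.31·log₂(0.31) = 0.5238
−0.32·log₂(0.32) = 0.5260
−0.10·log₂(0.10) = 0.3322
Sum ≈ 1.8920 → 1.892 bits.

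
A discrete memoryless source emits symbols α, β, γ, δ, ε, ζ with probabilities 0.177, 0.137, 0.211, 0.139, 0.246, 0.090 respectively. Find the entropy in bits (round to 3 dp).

H = −Σ pᵢ log₂ pᵢ.
−0.177·log₂(0.177) = 0.4422
−0.137·log₂(0.137) = 0.3929
−0.211·log₂(0.211) = 0.4736
−0.139·log₂(0.139) = 0.3957
−0.246·log₂(0.246) = 0.4977
−0.090·log₂(0.090) = 0.3127
Sum ≈ 2.5148 → 2.515 bits.

2.515 bits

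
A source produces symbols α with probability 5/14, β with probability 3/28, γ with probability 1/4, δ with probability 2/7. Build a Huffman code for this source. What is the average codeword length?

2 bits/symbol

Repeatedly combine the two least-probable nodes; the expected code length is the sum of the merged weights.
merge 3/28 + 1/4 → 5/14
merge 2/7 + 5/14 → 9/14
merge 5/14 + 9/14 → 1
L = 5/14 + 9/14 + 1 = 2 bits/symbol.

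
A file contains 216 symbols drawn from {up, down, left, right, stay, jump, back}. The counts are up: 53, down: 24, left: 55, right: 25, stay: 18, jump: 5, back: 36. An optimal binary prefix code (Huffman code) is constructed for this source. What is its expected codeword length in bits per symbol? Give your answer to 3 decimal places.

2.606 bits/symbol

Probabilities are the counts divided by 216.
Repeatedly combine the two least-probable nodes; the expected code length is the sum of the merged weights.
merge 5/216 + 1/12 → 23/216
merge 23/216 + 1/9 → 47/216
merge 25/216 + 1/6 → 61/216
merge 47/216 + 53/216 → 25/54
merge 55/216 + 61/216 → 29/54
merge 25/54 + 29/54 → 1
L = 23/216 + 47/216 + 61/216 + 25/54 + 29/54 + 1 = 563/216 ≈ 2.606 bits/symbol.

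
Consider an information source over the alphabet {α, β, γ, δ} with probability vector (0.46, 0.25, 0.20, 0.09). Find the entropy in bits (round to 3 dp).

H = −Σ pᵢ log₂ pᵢ.
−0.46·log₂(0.46) = 0.5153
−0.25·log₂(0.25) = 0.5000
−0.20·log₂(0.20) = 0.4644
−0.09·log₂(0.09) = 0.3127
Sum ≈ 1.7924 → 1.792 bits.

1.792 bits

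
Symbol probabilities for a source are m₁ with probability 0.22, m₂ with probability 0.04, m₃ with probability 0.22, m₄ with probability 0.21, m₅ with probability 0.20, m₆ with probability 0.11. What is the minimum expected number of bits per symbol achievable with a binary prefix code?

Repeatedly combine the two least-probable nodes; the expected code length is the sum of the merged weights.
merge 1/25 + 11/100 → 3/20
merge 3/20 + 1/5 → 7/20
merge 21/100 + 11/50 → 43/100
merge 11/50 + 7/20 → 57/100
merge 43/100 + 57/100 → 1
L = 3/20 + 7/20 + 43/100 + 57/100 + 1 = 5/2 = 2.5 bits/symbol.

2.5 bits/symbol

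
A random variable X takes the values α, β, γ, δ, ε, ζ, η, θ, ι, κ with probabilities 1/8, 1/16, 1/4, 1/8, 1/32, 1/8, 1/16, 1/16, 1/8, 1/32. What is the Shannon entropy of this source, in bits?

Each probability is a power of 1/2, so log₂(1/p) is an integer.
H = Σ p·log₂(1/p) = 1/8·3 + 1/16·4 + 1/4·2 + 1/8·3 + 1/32·5 + 1/8·3 + 1/16·4 + 1/16·4 + 1/8·3 + 1/32·5 = 3.0625 bits.

3.0625 bits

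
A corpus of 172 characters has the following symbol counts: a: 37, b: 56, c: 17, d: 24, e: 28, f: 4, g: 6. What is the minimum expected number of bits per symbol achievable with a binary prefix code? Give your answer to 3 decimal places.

Probabilities are the counts divided by 172.
Repeatedly combine the two least-probable nodes; the expected code length is the sum of the merged weights.
merge 1/43 + 3/86 → 5/86
merge 5/86 + 17/172 → 27/172
merge 6/43 + 27/172 → 51/172
merge 7/43 + 37/172 → 65/172
merge 51/172 + 14/43 → 107/172
merge 65/172 + 107/172 → 1
L = 5/86 + 27/172 + 51/172 + 65/172 + 107/172 + 1 = 108/43 ≈ 2.512 bits/symbol.

2.512 bits/symbol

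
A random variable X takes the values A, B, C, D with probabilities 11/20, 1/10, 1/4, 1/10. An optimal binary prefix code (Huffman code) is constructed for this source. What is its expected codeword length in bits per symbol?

1.65 bits/symbol

Repeatedly combine the two least-probable nodes; the expected code length is the sum of the merged weights.
merge 1/10 + 1/10 → 1/5
merge 1/5 + 1/4 → 9/20
merge 9/20 + 11/20 → 1
L = 1/5 + 9/20 + 1 = 33/20 = 1.65 bits/symbol.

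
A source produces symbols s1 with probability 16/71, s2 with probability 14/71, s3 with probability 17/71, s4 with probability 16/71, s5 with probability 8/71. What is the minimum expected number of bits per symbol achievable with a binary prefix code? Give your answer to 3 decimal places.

Repeatedly combine the two least-probable nodes; the expected code length is the sum of the merged weights.
merge 8/71 + 14/71 → 22/71
merge 16/71 + 16/71 → 32/71
merge 17/71 + 22/71 → 39/71
merge 32/71 + 39/71 → 1
L = 22/71 + 32/71 + 39/71 + 1 = 164/71 ≈ 2.310 bits/symbol.

2.310 bits/symbol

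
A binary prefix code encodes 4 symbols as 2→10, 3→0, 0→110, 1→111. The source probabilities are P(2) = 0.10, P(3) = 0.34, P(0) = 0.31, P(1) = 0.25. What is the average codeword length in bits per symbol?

L̄ = Σ pᵢ·ℓᵢ = 0.10·2 + 0.34·1 + 0.31·3 + 0.25·3 = 2.22 bits/symbol.

2.22 bits/symbol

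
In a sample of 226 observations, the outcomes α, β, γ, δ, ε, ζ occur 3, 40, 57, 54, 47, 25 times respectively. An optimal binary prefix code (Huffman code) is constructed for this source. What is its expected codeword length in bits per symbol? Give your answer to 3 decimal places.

2.425 bits/symbol

Probabilities are the counts divided by 226.
Repeatedly combine the two least-probable nodes; the expected code length is the sum of the merged weights.
merge 3/226 + 25/226 → 14/113
merge 14/113 + 20/113 → 34/113
merge 47/226 + 27/113 → 101/226
merge 57/226 + 34/113 → 125/226
merge 101/226 + 125/226 → 1
L = 14/113 + 34/113 + 101/226 + 125/226 + 1 = 274/113 ≈ 2.425 bits/symbol.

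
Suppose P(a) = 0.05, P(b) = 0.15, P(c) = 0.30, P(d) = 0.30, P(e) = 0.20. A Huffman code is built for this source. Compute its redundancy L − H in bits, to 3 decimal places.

0.067 bits

Entropy H = −Σ p log₂ p ≈ 2.1332 bits.
Huffman merges: 1/20+3/20→1/5; 1/5+1/5→2/5; 3/10+3/10→3/5; 2/5+3/5→1. L = 11/5 ≈ 2.2000.
L − H = 2.2000 − 2.1332 = 0.067 bits.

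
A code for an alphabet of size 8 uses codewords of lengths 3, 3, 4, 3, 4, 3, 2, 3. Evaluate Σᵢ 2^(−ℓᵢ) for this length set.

With common denominator 2^4 = 16: Σ 2^(−ℓᵢ) = 2/16 + 2/16 + 1/16 + 2/16 + 1/16 + 2/16 + 4/16 + 2/16 = 16/16 = 1.

1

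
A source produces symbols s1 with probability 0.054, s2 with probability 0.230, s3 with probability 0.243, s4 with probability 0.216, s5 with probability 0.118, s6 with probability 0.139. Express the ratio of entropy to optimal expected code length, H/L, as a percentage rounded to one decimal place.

98.6%

Entropy H = −Σ p log₂ p ≈ 2.4481 bits.
Huffman merges: 27/500+59/500→43/250; 139/1000+43/250→311/1000; 27/125+23/100→223/500; 243/1000+311/1000→277/500; 223/500+277/500→1. L = 2483/1000 ≈ 2.4830.
Efficiency = H/L = 2.4481/2.4830 = 98.6%.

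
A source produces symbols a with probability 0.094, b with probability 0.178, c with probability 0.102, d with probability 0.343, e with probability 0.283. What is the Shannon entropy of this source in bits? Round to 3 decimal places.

2.145 bits

H = −Σ pᵢ log₂ pᵢ.
−0.094·log₂(0.094) = 0.3207
−0.178·log₂(0.178) = 0.4432
−0.102·log₂(0.102) = 0.3359
−0.343·log₂(0.343) = 0.5295
−0.283·log₂(0.283) = 0.5154
Sum ≈ 2.1447 → 2.145 bits.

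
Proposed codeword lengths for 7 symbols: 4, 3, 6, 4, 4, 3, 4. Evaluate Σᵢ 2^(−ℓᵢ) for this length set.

With common denominator 2^6 = 64: Σ 2^(−ℓᵢ) = 4/64 + 8/64 + 1/64 + 4/64 + 4/64 + 8/64 + 4/64 = 33/64 = 0.515625.

0.515625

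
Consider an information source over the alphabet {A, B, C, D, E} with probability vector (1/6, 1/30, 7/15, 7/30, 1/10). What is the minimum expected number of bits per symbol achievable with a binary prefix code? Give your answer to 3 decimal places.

Repeatedly combine the two least-probable nodes; the expected code length is the sum of the merged weights.
merge 1/30 + 1/10 → 2/15
merge 2/15 + 1/6 → 3/10
merge 7/30 + 3/10 → 8/15
merge 7/15 + 8/15 → 1
L = 2/15 + 3/10 + 8/15 + 1 = 59/30 ≈ 1.967 bits/symbol.

1.967 bits/symbol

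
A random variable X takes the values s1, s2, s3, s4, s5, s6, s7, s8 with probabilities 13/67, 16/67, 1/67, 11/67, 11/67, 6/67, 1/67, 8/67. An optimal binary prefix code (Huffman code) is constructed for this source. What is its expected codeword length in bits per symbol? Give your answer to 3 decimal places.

2.716 bits/symbol

Repeatedly combine the two least-probable nodes; the expected code length is the sum of the merged weights.
merge 1/67 + 1/67 → 2/67
merge 2/67 + 6/67 → 8/67
merge 8/67 + 8/67 → 16/67
merge 11/67 + 11/67 → 22/67
merge 13/67 + 16/67 → 29/67
merge 16/67 + 22/67 → 38/67
merge 29/67 + 38/67 → 1
L = 2/67 + 8/67 + 16/67 + 22/67 + 29/67 + 38/67 + 1 = 182/67 ≈ 2.716 bits/symbol.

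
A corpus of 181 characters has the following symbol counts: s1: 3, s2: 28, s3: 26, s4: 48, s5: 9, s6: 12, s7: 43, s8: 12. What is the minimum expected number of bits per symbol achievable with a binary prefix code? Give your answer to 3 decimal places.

Probabilities are the counts divided by 181.
Repeatedly combine the two least-probable nodes; the expected code length is the sum of the merged weights.
merge 3/181 + 9/181 → 12/181
merge 12/181 + 12/181 → 24/181
merge 12/181 + 24/181 → 36/181
merge 26/181 + 28/181 → 54/181
merge 36/181 + 43/181 → 79/181
merge 48/181 + 54/181 → 102/181
merge 79/181 + 102/181 → 1
L = 12/181 + 24/181 + 36/181 + 54/181 + 79/181 + 102/181 + 1 = 488/181 ≈ 2.696 bits/symbol.

2.696 bits/symbol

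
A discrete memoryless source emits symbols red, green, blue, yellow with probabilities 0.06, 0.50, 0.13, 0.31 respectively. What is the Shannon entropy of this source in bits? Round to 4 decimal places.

H = −Σ pᵢ log₂ pᵢ.
−0.06·log₂(0.06) = 0.2435
−0.50·log₂(0.50) = 0.5000
−0.13·log₂(0.13) = 0.3826
−0.31·log₂(0.31) = 0.5238
Sum ≈ 1.6500 → 1.6500 bits.

1.6500 bits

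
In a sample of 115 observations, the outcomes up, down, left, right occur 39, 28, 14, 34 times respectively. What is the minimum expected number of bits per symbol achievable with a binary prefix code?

Probabilities are the counts divided by 115.
Repeatedly combine the two least-probable nodes; the expected code length is the sum of the merged weights.
merge 14/115 + 28/115 → 42/115
merge 34/115 + 39/115 → 73/115
merge 42/115 + 73/115 → 1
L = 42/115 + 73/115 + 1 = 2 bits/symbol.

2 bits/symbol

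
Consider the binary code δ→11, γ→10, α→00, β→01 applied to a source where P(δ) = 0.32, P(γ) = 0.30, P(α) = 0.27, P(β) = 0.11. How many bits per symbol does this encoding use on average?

2 bits/symbol

L̄ = Σ pᵢ·ℓᵢ = 0.32·2 + 0.30·2 + 0.27·2 + 0.11·2 = 2 bits/symbol.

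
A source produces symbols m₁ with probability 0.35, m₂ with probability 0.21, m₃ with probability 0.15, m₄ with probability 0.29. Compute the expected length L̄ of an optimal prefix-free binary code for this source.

2 bits/symbol

Repeatedly combine the two least-probable nodes; the expected code length is the sum of the merged weights.
merge 3/20 + 21/100 → 9/25
merge 29/100 + 7/20 → 16/25
merge 9/25 + 16/25 → 1
L = 9/25 + 16/25 + 1 = 2 bits/symbol.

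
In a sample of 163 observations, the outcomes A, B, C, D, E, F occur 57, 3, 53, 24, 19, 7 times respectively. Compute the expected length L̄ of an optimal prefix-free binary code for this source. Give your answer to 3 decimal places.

Probabilities are the counts divided by 163.
Repeatedly combine the two least-probable nodes; the expected code length is the sum of the merged weights.
merge 3/163 + 7/163 → 10/163
merge 10/163 + 19/163 → 29/163
merge 24/163 + 29/163 → 53/163
merge 53/163 + 53/163 → 106/163
merge 57/163 + 106/163 → 1
L = 10/163 + 29/163 + 53/163 + 106/163 + 1 = 361/163 ≈ 2.215 bits/symbol.

2.215 bits/symbol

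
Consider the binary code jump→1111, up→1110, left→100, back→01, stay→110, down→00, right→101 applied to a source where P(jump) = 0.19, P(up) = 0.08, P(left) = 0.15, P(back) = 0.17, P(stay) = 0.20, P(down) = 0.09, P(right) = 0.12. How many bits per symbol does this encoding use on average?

L̄ = Σ pᵢ·ℓᵢ = 0.19·4 + 0.08·4 + 0.15·3 + 0.17·2 + 0.20·3 + 0.09·2 + 0.12·3 = 3.01 bits/symbol.

3.01 bits/symbol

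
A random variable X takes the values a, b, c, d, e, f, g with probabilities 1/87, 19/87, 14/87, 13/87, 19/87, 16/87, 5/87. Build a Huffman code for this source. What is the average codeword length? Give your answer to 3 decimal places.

2.632 bits/symbol

Repeatedly combine the two least-probable nodes; the expected code length is the sum of the merged weights.
merge 1/87 + 5/87 → 2/29
merge 2/29 + 13/87 → 19/87
merge 14/87 + 16/87 → 10/29
merge 19/87 + 19/87 → 38/87
merge 19/87 + 10/29 → 49/87
merge 38/87 + 49/87 → 1
L = 2/29 + 19/87 + 10/29 + 38/87 + 49/87 + 1 = 229/87 ≈ 2.632 bits/symbol.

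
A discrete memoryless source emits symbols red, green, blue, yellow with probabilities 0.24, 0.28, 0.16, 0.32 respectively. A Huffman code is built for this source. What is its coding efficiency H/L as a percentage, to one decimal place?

Entropy H = −Σ p log₂ p ≈ 1.9574 bits.
Huffman merges: 4/25+6/25→2/5; 7/25+8/25→3/5; 2/5+3/5→1. L = 2 ≈ 2.0000.
Efficiency = H/L = 1.9574/2.0000 = 97.9%.

97.9%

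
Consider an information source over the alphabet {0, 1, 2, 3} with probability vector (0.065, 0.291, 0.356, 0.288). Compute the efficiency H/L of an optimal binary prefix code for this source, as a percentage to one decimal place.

Entropy H = −Σ p log₂ p ≈ 1.8222 bits.
Huffman merges: 13/200+36/125→353/1000; 291/1000+353/1000→161/250; 89/250+161/250→1. L = 1997/1000 ≈ 1.9970.
Efficiency = H/L = 1.8222/1.9970 = 91.2%.

91.2%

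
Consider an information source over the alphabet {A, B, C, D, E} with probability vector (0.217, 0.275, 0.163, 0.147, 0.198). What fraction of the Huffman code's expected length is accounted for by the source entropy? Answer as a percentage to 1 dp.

Entropy H = −Σ p log₂ p ≈ 2.2863 bits.
Huffman merges: 147/1000+163/1000→31/100; 99/500+217/1000→83/200; 11/40+31/100→117/200; 83/200+117/200→1. L = 231/100 ≈ 2.3100.
Efficiency = H/L = 2.2863/2.3100 = 99.0%.

99.0%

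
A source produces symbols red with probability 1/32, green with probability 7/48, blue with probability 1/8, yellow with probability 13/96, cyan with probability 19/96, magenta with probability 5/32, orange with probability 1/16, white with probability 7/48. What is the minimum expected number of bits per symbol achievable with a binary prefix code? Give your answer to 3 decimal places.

Repeatedly combine the two least-probable nodes; the expected code length is the sum of the merged weights.
merge 1/32 + 1/16 → 3/32
merge 3/32 + 1/8 → 7/32
merge 13/96 + 7/48 → 9/32
merge 7/48 + 5/32 → 29/96
merge 19/96 + 7/32 → 5/12
merge 9/32 + 29/96 → 7/12
merge 5/12 + 7/12 → 1
L = 3/32 + 7/32 + 9/32 + 29/96 + 5/12 + 7/12 + 1 = 139/48 ≈ 2.896 bits/symbol.

2.896 bits/symbol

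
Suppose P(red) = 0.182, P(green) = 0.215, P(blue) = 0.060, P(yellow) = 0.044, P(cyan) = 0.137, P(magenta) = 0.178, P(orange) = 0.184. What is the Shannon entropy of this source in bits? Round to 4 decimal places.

H = −Σ pᵢ log₂ pᵢ.
−0.182·log₂(0.182) = 0.4474
−0.215·log₂(0.215) = 0.4768
−0.060·log₂(0.060) = 0.2435
−0.044·log₂(0.044) = 0.1983
−0.137·log₂(0.137) = 0.3929
−0.178·log₂(0.178) = 0.4432
−0.184·log₂(0.184) = 0.4494
Sum ≈ 2.6514 → 2.6514 bits.

2.6514 bits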